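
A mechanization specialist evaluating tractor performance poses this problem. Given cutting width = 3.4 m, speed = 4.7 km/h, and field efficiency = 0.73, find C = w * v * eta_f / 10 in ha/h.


C = w * v * eta_f / 10
  = 3.4 * 4.7 * 0.73 / 10
  = 11.67 / 10
  = 1.17 ha/h


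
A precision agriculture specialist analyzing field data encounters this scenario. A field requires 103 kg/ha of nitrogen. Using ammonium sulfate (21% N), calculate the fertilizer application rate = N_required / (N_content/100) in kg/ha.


Rate = N_required / (N_content / 100)
     = 103 / (21 / 100)
     = 103 / 0.21
     = 490.48 kg/ha


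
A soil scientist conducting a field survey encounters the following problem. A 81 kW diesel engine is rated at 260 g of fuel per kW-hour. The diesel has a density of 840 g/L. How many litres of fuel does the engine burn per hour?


FC = P * BSFC / rho_fuel
   = 81 * 260 / 840
   = 21060 / 840
   = 25.07 L/h


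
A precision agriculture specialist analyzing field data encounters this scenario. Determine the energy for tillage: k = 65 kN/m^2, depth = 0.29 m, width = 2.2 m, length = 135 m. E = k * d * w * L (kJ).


E = k * d * w * L
  = 65 * 0.29 * 2.2 * 135
  = 5598.45 kJ


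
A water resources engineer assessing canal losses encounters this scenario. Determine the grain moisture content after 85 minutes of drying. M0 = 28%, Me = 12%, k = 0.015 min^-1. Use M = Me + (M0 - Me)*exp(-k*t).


M = Me + (M0 - Me) * e^(-k*t)
  = 12 + (28 - 12) * e^(-0.015*85)
  = 12 + 16 * e^(-1.275)
  = 12 + 16 * 0.27943
  = 12 + 4.4709
  = 16.47%


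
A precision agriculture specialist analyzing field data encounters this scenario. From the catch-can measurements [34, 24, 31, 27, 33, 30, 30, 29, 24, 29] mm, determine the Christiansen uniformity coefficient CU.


xbar = 291 / 10 = 29.100
sum|xi - xbar| = 25
CU = 100 * (1 - 25 / (10 * 29.100))
   = 100 * (1 - 0.0859)
   = 91.41%


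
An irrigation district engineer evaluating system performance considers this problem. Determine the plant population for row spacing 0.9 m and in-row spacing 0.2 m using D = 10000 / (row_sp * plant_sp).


D = 10000 / (row_sp * plant_sp)
  = 10000 / (0.9 * 0.2)
  = 10000 / 0.1800
  = 55555.56 plants/ha


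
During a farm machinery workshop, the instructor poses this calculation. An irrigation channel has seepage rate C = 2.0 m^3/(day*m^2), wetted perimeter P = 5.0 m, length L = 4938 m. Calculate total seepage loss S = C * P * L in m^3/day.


S = C * P * L
  = 2.0 * 5.0 * 4938
  = 49380 m^3/day


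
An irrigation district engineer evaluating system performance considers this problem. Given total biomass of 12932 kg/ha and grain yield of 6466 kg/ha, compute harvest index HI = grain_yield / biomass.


HI = grain_yield / biomass
   = 6466 / 12932
   = 0.50


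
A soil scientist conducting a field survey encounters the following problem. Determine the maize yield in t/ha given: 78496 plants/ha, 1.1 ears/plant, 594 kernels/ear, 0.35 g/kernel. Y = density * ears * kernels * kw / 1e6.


Y = density * ears * kernels * kw
  = 78496 * 1.1 * 594 * 0.35 g/ha
  = 17951250.24 g/ha
  = 17951.25 kg/ha = 17.95 t/ha


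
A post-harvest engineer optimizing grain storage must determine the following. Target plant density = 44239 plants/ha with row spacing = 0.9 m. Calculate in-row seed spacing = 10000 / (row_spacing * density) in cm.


spacing = 10000 / (row_sp * density)
        = 10000 / (0.9 * 44239)
        = 10000 / 39815.10
        = 0.25116 m = 25.12 cm


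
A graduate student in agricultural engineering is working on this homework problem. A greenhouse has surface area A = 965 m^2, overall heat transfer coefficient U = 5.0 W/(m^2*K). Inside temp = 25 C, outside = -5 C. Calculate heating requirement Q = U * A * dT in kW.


dT = 25 - (-5) = 30 K
Q = U * A * dT
  = 5.0 * 965 * 30
  = 144750 W = 144.75 kW


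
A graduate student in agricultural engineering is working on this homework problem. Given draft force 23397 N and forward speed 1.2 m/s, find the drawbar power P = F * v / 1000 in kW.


P = F * v / 1000
  = 23397 * 1.2 / 1000
  = 28076.40 / 1000
  = 28.08 kW


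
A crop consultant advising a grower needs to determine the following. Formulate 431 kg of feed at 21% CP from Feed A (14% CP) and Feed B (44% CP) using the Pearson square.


parts_A = CP_b - target = 44 - 21 = 23
parts_B = target - CP_a = 21 - 14 = 7
total_parts = 23 + 7 = 30
Feed A = 431 * 23 / 30 = 330.43 kg
Feed B = 431 * 7 / 30 = 100.57 kg

330.43 kg


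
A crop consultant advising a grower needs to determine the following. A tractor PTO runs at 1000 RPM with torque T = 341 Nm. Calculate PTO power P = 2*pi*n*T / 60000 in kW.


P = 2*pi*n*T / 60000
  = 2*pi * 1000 * 341 / 60000
  = 2142566.19 / 60000
  = 35.71 kW


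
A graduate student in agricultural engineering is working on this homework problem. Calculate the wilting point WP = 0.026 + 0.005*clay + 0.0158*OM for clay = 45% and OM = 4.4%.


WP = 0.026 + 0.005*45 + 0.0158*4.4
   = 0.026 + 0.2250 + 0.0695
   = 0.3205


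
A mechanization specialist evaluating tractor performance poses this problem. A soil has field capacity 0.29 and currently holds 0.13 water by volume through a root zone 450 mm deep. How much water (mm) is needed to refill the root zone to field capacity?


SMD = (FC - theta) * D
    = (0.29 - 0.13) * 450
    = 0.160 * 450
    = 72 mm


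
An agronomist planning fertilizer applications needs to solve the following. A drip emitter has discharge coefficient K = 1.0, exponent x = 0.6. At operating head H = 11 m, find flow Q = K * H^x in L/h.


Q = K * H^x
  = 1.0 * 11^0.6
  = 1.0 * 4.2154
  = 4.22 L/h


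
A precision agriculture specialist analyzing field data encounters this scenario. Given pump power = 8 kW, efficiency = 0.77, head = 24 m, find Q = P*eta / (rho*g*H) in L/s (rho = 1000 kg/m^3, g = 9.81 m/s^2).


Q = (P * 1000 * eta) / (rho * g * H)
  = (8 * 1000 * 0.77) / (1000 * 9.81 * 24)
  = 6160 / 235440
  = 0.02616 m^3/s = 26.16 L/s


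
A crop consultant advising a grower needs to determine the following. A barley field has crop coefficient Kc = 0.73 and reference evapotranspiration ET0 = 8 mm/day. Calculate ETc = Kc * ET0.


ETc = Kc * ET0
    = 0.73 * 8
    = 5.84 mm/day


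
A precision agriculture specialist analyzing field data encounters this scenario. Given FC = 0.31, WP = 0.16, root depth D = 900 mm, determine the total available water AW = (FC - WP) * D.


AW = (FC - WP) * D
   = (0.31 - 0.16) * 900
   = 0.15 * 900
   = 135 mm


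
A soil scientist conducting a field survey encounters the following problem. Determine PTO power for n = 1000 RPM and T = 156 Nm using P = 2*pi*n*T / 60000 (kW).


P = 2*pi*n*T / 60000
  = 2*pi * 1000 * 156 / 60000
  = 980176.91 / 60000
  = 16.34 kW


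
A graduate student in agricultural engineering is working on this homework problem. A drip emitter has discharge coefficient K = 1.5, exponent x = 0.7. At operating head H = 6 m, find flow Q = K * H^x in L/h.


Q = K * H^x
  = 1.5 * 6^0.7
  = 1.5 * 3.5051
  = 5.26 L/h


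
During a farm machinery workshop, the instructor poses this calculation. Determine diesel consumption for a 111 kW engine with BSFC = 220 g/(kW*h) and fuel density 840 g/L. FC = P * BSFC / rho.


FC = P * BSFC / rho_fuel
   = 111 * 220 / 840
   = 24420 / 840
   = 29.07 L/h


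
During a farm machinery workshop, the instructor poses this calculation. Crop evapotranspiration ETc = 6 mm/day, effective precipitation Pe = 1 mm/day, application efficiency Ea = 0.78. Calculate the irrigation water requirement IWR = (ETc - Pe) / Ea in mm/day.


IWR = (ETc - Pe) / Ea
    = (6 - 1) / 0.78
    = 5 / 0.78
    = 6.41 mm/day


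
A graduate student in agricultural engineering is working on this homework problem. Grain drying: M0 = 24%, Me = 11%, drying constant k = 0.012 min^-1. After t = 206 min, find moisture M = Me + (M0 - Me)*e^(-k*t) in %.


M = Me + (M0 - Me) * e^(-k*t)
  = 11 + (24 - 11) * e^(-0.012*206)
  = 11 + 13 * e^(-2.472)
  = 11 + 13 * 0.08442
  = 11 + 1.0974
  = 12.10%


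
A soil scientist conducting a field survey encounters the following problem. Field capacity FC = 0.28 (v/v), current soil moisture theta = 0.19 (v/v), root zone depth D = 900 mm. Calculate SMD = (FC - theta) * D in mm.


SMD = (FC - theta) * D
    = (0.28 - 0.19) * 900
    = 0.090 * 900
    = 81 mm


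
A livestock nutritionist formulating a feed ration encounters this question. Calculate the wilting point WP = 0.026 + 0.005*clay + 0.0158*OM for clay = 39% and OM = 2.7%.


WP = 0.026 + 0.005*39 + 0.0158*2.7
   = 0.026 + 0.1950 + 0.0427
   = 0.2637


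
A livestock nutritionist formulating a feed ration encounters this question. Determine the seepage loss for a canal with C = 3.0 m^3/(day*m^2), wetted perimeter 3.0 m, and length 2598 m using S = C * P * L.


S = C * P * L
  = 3.0 * 3.0 * 2598
  = 23382 m^3/day


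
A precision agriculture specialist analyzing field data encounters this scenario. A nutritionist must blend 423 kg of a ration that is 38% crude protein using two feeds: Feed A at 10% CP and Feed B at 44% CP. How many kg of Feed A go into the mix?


parts_A = CP_b - target = 44 - 38 = 6
parts_B = target - CP_a = 38 - 10 = 28
total_parts = 6 + 28 = 34
Feed A = 423 * 6 / 34 = 74.65 kg
Feed B = 423 * 28 / 34 = 348.35 kg

74.65 kg


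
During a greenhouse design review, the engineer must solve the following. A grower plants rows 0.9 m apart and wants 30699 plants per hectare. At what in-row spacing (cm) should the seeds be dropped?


spacing = 10000 / (row_sp * density)
        = 10000 / (0.9 * 30699)
        = 10000 / 27629.10
        = 0.36194 m = 36.19 cm


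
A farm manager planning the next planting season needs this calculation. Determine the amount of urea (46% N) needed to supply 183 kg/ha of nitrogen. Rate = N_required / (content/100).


Rate = N_required / (N_content / 100)
     = 183 / (46 / 100)
     = 183 / 0.46
     = 397.83 kg/ha


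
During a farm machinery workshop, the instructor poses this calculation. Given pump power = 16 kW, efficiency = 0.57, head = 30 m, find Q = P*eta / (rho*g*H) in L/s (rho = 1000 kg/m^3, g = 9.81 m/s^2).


Q = (P * 1000 * eta) / (rho * g * H)
  = (16 * 1000 * 0.57) / (1000 * 9.81 * 30)
  = 9120 / 294300
  = 0.03099 m^3/s = 30.99 L/s


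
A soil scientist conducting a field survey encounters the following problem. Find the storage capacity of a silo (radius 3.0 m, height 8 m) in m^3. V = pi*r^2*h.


V = pi * r^2 * h
  = pi * 3.0^2 * 8
  = pi * 9 * 8
  = 226.19 m^3


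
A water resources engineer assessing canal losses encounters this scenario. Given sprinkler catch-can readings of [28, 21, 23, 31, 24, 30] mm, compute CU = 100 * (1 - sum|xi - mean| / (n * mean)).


xbar = 157 / 6 = 26.167
sum|xi - xbar| = 21
CU = 100 * (1 - 21 / (6 * 26.167))
   = 100 * (1 - 0.1338)
   = 86.62%


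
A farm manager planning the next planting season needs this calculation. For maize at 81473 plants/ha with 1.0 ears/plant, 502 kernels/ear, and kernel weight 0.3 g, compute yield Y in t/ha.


Y = density * ears * kernels * kw
  = 81473 * 1.0 * 502 * 0.3 g/ha
  = 12269833.80 g/ha
  = 12269.83 kg/ha = 12.27 t/ha


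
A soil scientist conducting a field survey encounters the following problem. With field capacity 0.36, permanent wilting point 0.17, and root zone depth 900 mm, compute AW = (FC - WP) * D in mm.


AW = (FC - WP) * D
   = (0.36 - 0.17) * 900
   = 0.19 * 900
   = 171 mm


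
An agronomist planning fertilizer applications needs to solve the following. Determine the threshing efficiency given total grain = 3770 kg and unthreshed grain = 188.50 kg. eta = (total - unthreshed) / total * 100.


eta = (total - unthreshed) / total * 100
    = (3770 - 188.50) / 3770 * 100
    = 3581.50 / 3770 * 100
    = 95%


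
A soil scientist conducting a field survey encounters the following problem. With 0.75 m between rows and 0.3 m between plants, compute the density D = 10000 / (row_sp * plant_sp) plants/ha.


D = 10000 / (row_sp * plant_sp)
  = 10000 / (0.75 * 0.3)
  = 10000 / 0.2250
  = 44444.44 plants/ha


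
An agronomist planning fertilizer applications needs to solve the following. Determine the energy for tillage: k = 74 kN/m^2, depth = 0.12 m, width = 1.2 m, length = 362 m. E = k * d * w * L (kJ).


E = k * d * w * L
  = 74 * 0.12 * 1.2 * 362
  = 3857.47 kJ


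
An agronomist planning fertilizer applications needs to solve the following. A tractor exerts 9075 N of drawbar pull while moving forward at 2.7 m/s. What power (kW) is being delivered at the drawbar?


P = F * v / 1000
  = 9075 * 2.7 / 1000
  = 24502.50 / 1000
  = 24.50 kW


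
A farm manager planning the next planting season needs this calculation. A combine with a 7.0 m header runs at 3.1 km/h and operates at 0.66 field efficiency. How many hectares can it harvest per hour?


C = w * v * eta_f / 10
  = 7.0 * 3.1 * 0.66 / 10
  = 14.32 / 10
  = 1.43 ha/h


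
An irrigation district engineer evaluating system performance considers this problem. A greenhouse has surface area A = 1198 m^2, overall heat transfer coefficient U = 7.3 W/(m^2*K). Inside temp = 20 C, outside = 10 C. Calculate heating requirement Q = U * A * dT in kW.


dT = 20 - (10) = 10 K
Q = U * A * dT
  = 7.3 * 1198 * 10
  = 87454 W = 87.45 kW


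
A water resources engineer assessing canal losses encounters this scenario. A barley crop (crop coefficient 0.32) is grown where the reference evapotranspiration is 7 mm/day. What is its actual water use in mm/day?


ETc = Kc * ET0
    = 0.32 * 7
    = 2.24 mm/day


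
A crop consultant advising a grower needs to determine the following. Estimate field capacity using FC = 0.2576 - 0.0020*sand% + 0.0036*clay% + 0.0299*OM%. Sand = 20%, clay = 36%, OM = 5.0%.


FC = 0.2576 - 0.0020*20 + 0.0036*36 + 0.0299*5.0
   = 0.2576 - 0.0400 + 0.1296 + 0.1495
   = 0.4967


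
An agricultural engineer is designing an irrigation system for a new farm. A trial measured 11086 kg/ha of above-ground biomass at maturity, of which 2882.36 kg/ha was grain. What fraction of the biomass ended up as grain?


HI = grain_yield / biomass
   = 2882.36 / 11086
   = 0.26


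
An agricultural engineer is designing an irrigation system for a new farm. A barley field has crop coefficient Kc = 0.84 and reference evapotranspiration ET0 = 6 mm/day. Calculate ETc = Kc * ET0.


ETc = Kc * ET0
    = 0.84 * 6
    = 5.04 mm/day


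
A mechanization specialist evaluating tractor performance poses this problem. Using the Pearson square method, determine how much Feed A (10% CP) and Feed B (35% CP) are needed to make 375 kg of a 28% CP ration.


parts_A = CP_b - target = 35 - 28 = 7
parts_B = target - CP_a = 28 - 10 = 18
total_parts = 7 + 18 = 25
Feed A = 375 * 7 / 25 = 105 kg
Feed B = 375 * 18 / 25 = 270 kg

105 kg


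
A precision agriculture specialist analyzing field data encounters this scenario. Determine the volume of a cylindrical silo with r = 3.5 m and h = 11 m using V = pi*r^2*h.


V = pi * r^2 * h
  = pi * 3.5^2 * 11
  = pi * 12.25 * 11
  = 423.33 m^3


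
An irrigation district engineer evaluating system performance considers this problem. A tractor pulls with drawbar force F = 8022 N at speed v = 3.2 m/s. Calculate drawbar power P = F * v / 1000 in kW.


P = F * v / 1000
  = 8022 * 3.2 / 1000
  = 25670.40 / 1000
  = 25.67 kW


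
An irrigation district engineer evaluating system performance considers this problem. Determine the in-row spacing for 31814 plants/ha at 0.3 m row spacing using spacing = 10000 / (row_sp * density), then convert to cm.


spacing = 10000 / (row_sp * density)
        = 10000 / (0.3 * 31814)
        = 10000 / 9544.20
        = 1.04776 m = 104.78 cm


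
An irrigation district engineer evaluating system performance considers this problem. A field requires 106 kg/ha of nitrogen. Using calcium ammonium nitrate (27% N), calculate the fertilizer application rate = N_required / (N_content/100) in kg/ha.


Rate = N_required / (N_content / 100)
     = 106 / (27 / 100)
     = 106 / 0.27
     = 392.59 kg/ha


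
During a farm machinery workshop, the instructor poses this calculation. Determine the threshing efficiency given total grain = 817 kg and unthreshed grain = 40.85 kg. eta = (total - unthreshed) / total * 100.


eta = (total - unthreshed) / total * 100
    = (817 - 40.85) / 817 * 100
    = 776.15 / 817 * 100
    = 95%


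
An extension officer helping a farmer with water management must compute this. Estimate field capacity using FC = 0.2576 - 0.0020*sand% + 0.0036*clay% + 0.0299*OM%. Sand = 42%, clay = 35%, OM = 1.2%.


FC = 0.2576 - 0.0020*42 + 0.0036*35 + 0.0299*1.2
   = 0.2576 - 0.0840 + 0.1260 + 0.0359
   = 0.3355


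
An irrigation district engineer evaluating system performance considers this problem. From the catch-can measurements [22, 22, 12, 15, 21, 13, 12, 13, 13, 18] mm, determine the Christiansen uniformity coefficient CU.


xbar = 161 / 10 = 16.100
sum|xi - xbar| = 37.200
CU = 100 * (1 - 37.200 / (10 * 16.100))
   = 100 * (1 - 0.2311)
   = 76.89%


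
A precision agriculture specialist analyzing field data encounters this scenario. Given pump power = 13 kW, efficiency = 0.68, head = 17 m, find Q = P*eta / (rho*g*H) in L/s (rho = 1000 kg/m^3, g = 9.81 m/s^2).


Q = (P * 1000 * eta) / (rho * g * H)
  = (13 * 1000 * 0.68) / (1000 * 9.81 * 17)
  = 8840 / 166770
  = 0.05301 m^3/s = 53.01 L/s


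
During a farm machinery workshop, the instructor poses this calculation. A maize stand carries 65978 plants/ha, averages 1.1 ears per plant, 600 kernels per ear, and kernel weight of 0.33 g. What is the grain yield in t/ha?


Y = density * ears * kernels * kw
  = 65978 * 1.1 * 600 * 0.33 g/ha
  = 14370008.40 g/ha
  = 14370.01 kg/ha = 14.37 t/ha


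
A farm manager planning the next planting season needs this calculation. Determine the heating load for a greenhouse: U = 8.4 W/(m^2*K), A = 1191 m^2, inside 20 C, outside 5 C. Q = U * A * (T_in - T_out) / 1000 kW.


dT = 20 - (5) = 15 K
Q = U * A * dT
  = 8.4 * 1191 * 15
  = 150066 W = 150.07 kW


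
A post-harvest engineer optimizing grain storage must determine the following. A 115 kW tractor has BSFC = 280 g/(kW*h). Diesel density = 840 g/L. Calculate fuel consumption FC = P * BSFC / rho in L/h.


FC = P * BSFC / rho_fuel
   = 115 * 280 / 840
   = 32200 / 840
   = 38.33 L/h


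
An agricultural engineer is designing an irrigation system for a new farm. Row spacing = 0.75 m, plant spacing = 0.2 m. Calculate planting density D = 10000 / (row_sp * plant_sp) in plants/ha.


D = 10000 / (row_sp * plant_sp)
  = 10000 / (0.75 * 0.2)
  = 10000 / 0.1500
  = 66666.67 plants/ha


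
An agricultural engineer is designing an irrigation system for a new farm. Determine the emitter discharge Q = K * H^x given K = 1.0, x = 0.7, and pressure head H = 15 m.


Q = K * H^x
  = 1.0 * 15^0.7
  = 1.0 * 6.6568
  = 6.66 L/h


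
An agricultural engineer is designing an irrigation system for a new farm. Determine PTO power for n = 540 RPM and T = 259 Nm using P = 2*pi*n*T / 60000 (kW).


P = 2*pi*n*T / 60000
  = 2*pi * 540 * 259 / 60000
  = 878766.30 / 60000
  = 14.65 kW


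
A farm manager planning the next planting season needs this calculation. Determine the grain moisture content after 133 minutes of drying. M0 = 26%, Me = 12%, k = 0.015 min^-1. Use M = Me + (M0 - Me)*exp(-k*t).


M = Me + (M0 - Me) * e^(-k*t)
  = 12 + (26 - 12) * e^(-0.015*133)
  = 12 + 14 * e^(-1.995)
  = 12 + 14 * 0.13601
  = 12 + 1.9042
  = 13.90%


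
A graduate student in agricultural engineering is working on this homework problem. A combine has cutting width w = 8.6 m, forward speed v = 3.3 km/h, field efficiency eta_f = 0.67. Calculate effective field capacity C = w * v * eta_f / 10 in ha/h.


C = w * v * eta_f / 10
  = 8.6 * 3.3 * 0.67 / 10
  = 19.01 / 10
  = 1.90 ha/h


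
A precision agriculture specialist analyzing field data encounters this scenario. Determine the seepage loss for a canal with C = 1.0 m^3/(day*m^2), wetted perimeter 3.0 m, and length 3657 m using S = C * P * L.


S = C * P * L
  = 1.0 * 3.0 * 3657
  = 10971 m^3/day


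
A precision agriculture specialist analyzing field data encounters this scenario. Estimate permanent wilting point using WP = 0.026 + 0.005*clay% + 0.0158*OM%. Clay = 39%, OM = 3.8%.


WP = 0.026 + 0.005*39 + 0.0158*3.8
   = 0.026 + 0.1950 + 0.0600
   = 0.2810


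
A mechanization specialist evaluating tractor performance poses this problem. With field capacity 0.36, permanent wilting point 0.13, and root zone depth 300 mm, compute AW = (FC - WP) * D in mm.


AW = (FC - WP) * D
   = (0.36 - 0.13) * 300
   = 0.23 * 300
   = 69 mm


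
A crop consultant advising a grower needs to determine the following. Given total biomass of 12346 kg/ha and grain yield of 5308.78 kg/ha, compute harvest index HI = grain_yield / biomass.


HI = grain_yield / biomass
   = 5308.78 / 12346
   = 0.43


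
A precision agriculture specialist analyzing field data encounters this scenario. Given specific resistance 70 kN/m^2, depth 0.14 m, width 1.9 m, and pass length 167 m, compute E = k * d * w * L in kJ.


E = k * d * w * L
  = 70 * 0.14 * 1.9 * 167
  = 3109.54 kJ


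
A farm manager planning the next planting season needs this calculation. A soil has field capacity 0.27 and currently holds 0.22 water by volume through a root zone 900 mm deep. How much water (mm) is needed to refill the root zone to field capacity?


SMD = (FC - theta) * D
    = (0.27 - 0.22) * 900
    = 0.050 * 900
    = 45 mm


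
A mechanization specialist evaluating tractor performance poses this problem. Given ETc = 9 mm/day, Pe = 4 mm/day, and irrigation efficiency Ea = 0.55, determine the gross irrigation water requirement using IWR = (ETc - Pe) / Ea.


IWR = (ETc - Pe) / Ea
    = (9 - 4) / 0.55
    = 5 / 0.55
    = 9.09 mm/day


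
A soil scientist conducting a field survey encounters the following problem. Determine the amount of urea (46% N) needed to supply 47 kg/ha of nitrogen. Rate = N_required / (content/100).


Rate = N_required / (N_content / 100)
     = 47 / (46 / 100)
     = 47 / 0.46
     = 102.17 kg/ha


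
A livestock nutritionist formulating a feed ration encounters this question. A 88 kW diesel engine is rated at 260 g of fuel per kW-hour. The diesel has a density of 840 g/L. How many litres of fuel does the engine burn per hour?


FC = P * BSFC / rho_fuel
   = 88 * 260 / 840
   = 22880 / 840
   = 27.24 L/h


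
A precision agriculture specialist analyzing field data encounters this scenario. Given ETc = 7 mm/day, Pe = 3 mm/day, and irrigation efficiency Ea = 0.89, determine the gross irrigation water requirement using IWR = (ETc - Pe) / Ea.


IWR = (ETc - Pe) / Ea
    = (7 - 3) / 0.89
    = 4 / 0.89
    = 4.49 mm/day


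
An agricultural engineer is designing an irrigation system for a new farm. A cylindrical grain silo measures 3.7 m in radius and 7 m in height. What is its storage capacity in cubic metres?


V = pi * r^2 * h
  = pi * 3.7^2 * 7
  = pi * 13.69 * 7
  = 301.06 m^3


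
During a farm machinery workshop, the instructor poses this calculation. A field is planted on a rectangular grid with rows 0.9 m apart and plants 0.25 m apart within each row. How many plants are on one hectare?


D = 10000 / (row_sp * plant_sp)
  = 10000 / (0.9 * 0.25)
  = 10000 / 0.2250
  = 44444.44 plants/ha


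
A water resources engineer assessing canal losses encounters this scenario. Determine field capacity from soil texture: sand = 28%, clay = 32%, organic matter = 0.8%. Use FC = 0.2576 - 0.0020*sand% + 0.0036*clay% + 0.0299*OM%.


FC = 0.2576 - 0.0020*28 + 0.0036*32 + 0.0299*0.8
   = 0.2576 - 0.0560 + 0.1152 + 0.0239
   = 0.3407


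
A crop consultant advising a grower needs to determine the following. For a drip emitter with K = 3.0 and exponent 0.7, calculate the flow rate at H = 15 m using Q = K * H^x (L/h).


Q = K * H^x
  = 3.0 * 15^0.7
  = 3.0 * 6.6568
  = 19.97 L/h


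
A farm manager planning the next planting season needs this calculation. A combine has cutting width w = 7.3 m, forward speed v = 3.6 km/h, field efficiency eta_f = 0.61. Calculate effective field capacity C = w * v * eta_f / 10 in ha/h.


C = w * v * eta_f / 10
  = 7.3 * 3.6 * 0.61 / 10
  = 16.03 / 10
  = 1.60 ha/h


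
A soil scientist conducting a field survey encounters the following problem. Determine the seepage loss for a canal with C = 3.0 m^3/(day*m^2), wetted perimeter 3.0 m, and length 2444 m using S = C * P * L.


S = C * P * L
  = 3.0 * 3.0 * 2444
  = 21996 m^3/day


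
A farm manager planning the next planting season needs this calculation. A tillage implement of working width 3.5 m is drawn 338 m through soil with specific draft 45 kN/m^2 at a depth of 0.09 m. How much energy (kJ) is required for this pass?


E = k * d * w * L
  = 45 * 0.09 * 3.5 * 338
  = 4791.15 kJ


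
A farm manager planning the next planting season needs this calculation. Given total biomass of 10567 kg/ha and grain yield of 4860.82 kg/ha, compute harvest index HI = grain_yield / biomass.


HI = grain_yield / biomass
   = 4860.82 / 10567
   = 0.46


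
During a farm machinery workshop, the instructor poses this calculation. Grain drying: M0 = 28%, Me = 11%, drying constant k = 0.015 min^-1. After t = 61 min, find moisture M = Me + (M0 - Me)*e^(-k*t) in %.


M = Me + (M0 - Me) * e^(-k*t)
  = 11 + (28 - 11) * e^(-0.015*61)
  = 11 + 17 * e^(-0.915)
  = 11 + 17 * 0.40052
  = 11 + 6.8088
  = 17.81%


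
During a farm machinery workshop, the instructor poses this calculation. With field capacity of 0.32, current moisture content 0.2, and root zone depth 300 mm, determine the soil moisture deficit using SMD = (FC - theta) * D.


SMD = (FC - theta) * D
    = (0.32 - 0.2) * 300
    = 0.120 * 300
    = 36 mm


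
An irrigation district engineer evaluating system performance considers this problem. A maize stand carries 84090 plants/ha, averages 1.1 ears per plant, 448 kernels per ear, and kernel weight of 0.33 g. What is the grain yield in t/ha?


Y = density * ears * kernels * kw
  = 84090 * 1.1 * 448 * 0.33 g/ha
  = 13675052.16 g/ha
  = 13675.05 kg/ha = 13.68 t/ha


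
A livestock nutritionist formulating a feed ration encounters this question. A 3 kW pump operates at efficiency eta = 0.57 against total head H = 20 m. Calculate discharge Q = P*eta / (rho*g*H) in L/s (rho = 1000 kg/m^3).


Q = (P * 1000 * eta) / (rho * g * H)
  = (3 * 1000 * 0.57) / (1000 * 9.81 * 20)
  = 1710 / 196200
  = 0.00872 m^3/s = 8.72 L/s


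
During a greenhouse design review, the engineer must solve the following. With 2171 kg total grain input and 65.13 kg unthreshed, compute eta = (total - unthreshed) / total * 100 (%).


eta = (total - unthreshed) / total * 100
    = (2171 - 65.13) / 2171 * 100
    = 2105.87 / 2171 * 100
    = 97%


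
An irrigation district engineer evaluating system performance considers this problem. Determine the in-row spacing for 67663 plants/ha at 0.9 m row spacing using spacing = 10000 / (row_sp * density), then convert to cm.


spacing = 10000 / (row_sp * density)
        = 10000 / (0.9 * 67663)
        = 10000 / 60896.70
        = 0.16421 m = 16.42 cm


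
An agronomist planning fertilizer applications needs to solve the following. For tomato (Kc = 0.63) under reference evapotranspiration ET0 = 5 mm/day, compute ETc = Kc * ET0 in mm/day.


ETc = Kc * ET0
    = 0.63 * 5
    = 3.15 mm/day


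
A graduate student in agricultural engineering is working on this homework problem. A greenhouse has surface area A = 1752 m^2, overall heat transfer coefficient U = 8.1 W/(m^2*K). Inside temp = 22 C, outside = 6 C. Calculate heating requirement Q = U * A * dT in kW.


dT = 22 - (6) = 16 K
Q = U * A * dT
  = 8.1 * 1752 * 16
  = 227059.20 W = 227.06 kW


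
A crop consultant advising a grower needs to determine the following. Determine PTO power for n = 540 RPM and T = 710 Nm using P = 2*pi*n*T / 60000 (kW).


P = 2*pi*n*T / 60000
  = 2*pi * 540 * 710 / 60000
  = 2408973.25 / 60000
  = 40.15 kW


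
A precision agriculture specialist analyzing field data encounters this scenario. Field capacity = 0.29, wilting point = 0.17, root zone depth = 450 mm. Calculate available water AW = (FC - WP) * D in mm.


AW = (FC - WP) * D
   = (0.29 - 0.17) * 450
   = 0.12 * 450
   = 54 mm


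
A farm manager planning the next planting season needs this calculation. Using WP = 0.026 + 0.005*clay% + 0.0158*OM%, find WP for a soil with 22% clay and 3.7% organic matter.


WP = 0.026 + 0.005*22 + 0.0158*3.7
   = 0.026 + 0.1100 + 0.0585
   = 0.1945


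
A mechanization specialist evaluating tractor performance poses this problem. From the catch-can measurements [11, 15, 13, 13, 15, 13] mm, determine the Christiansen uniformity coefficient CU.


xbar = 80 / 6 = 13.333
sum|xi - xbar| = 6.667
CU = 100 * (1 - 6.667 / (6 * 13.333))
   = 100 * (1 - 0.0833)
   = 91.67%


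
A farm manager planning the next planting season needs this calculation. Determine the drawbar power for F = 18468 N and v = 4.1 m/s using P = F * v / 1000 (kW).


P = F * v / 1000
  = 18468 * 4.1 / 1000
  = 75718.80 / 1000
  = 75.72 kW


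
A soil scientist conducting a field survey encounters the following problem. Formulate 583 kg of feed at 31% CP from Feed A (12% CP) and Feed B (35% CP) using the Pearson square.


parts_A = CP_b - target = 35 - 31 = 4
parts_B = target - CP_a = 31 - 12 = 19
total_parts = 4 + 19 = 23
Feed A = 583 * 4 / 23 = 101.39 kg
Feed B = 583 * 19 / 23 = 481.61 kg

101.39 kg


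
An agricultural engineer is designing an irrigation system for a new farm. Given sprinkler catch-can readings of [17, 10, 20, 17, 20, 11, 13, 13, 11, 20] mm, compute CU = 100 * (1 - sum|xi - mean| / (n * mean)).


xbar = 152 / 10 = 15.200
sum|xi - xbar| = 36
CU = 100 * (1 - 36 / (10 * 15.200))
   = 100 * (1 - 0.2368)
   = 76.32%


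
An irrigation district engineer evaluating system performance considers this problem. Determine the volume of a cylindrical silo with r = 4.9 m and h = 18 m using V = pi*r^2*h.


V = pi * r^2 * h
  = pi * 4.9^2 * 18
  = pi * 24.01 * 18
  = 1357.73 m^3


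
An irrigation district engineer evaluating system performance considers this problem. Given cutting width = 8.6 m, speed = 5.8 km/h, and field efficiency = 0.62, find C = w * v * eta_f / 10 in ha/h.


C = w * v * eta_f / 10
  = 8.6 * 5.8 * 0.62 / 10
  = 30.93 / 10
  = 3.09 ha/h


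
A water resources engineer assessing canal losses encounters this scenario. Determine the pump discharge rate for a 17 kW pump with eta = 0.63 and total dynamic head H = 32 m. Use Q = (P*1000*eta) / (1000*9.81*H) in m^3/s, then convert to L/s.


Q = (P * 1000 * eta) / (rho * g * H)
  = (17 * 1000 * 0.63) / (1000 * 9.81 * 32)
  = 10710 / 313920
  = 0.03412 m^3/s = 34.12 L/s


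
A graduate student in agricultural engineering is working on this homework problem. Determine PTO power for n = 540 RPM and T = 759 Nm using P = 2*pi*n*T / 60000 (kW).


P = 2*pi*n*T / 60000
  = 2*pi * 540 * 759 / 60000
  = 2575226.33 / 60000
  = 42.92 kW


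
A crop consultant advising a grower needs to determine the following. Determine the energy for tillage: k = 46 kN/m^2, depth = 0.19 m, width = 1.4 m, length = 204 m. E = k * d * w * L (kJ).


E = k * d * w * L
  = 46 * 0.19 * 1.4 * 204
  = 2496.14 kJ


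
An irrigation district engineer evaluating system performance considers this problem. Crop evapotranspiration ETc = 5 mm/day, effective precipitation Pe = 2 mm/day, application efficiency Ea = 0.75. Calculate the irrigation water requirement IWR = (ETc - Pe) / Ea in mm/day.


IWR = (ETc - Pe) / Ea
    = (5 - 2) / 0.75
    = 3 / 0.75
    = 4 mm/day


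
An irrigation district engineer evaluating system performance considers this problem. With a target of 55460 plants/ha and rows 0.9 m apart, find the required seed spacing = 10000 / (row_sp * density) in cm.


spacing = 10000 / (row_sp * density)
        = 10000 / (0.9 * 55460)
        = 10000 / 49914
        = 0.20034 m = 20.03 cm


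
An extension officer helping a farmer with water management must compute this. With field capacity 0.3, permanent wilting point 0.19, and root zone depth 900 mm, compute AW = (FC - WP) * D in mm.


AW = (FC - WP) * D
   = (0.3 - 0.19) * 900
   = 0.11 * 900
   = 99 mm


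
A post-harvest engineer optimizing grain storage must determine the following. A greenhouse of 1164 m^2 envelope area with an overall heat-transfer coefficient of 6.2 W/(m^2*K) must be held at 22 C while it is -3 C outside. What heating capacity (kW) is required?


dT = 22 - (-3) = 25 K
Q = U * A * dT
  = 6.2 * 1164 * 25
  = 180420 W = 180.42 kW


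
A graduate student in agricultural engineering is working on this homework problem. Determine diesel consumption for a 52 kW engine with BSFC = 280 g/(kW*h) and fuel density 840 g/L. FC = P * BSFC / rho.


FC = P * BSFC / rho_fuel
   = 52 * 280 / 840
   = 14560 / 840
   = 17.33 L/h


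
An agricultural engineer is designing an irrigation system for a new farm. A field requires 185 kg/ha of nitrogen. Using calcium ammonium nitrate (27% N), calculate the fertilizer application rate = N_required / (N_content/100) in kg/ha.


Rate = N_required / (N_content / 100)
     = 185 / (27 / 100)
     = 185 / 0.27
     = 685.19 kg/ha


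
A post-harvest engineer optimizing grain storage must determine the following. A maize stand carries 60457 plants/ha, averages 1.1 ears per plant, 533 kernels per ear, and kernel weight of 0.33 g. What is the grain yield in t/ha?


Y = density * ears * kernels * kw
  = 60457 * 1.1 * 533 * 0.33 g/ha
  = 11697159.90 g/ha
  = 11697.16 kg/ha = 11.70 t/ha


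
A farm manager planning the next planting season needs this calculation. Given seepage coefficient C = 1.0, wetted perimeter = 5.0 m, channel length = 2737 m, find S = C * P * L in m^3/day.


S = C * P * L
  = 1.0 * 5.0 * 2737
  = 13685 m^3/day


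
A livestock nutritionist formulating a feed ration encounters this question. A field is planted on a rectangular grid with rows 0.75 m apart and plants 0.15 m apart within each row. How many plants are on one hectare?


D = 10000 / (row_sp * plant_sp)
  = 10000 / (0.75 * 0.15)
  = 10000 / 0.1125
  = 88888.89 plants/ha


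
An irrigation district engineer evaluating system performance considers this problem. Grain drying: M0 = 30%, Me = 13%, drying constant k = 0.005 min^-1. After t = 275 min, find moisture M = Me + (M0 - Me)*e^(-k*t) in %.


M = Me + (M0 - Me) * e^(-k*t)
  = 13 + (30 - 13) * e^(-0.005*275)
  = 13 + 17 * e^(-1.375)
  = 13 + 17 * 0.25284
  = 13 + 4.2983
  = 17.30%


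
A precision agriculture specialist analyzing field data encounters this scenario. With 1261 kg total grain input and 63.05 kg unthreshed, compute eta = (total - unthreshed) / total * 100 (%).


eta = (total - unthreshed) / total * 100
    = (1261 - 63.05) / 1261 * 100
    = 1197.95 / 1261 * 100
    = 95%


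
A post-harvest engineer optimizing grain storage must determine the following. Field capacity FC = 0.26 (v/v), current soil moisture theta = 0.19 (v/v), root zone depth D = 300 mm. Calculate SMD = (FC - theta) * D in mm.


SMD = (FC - theta) * D
    = (0.26 - 0.19) * 300
    = 0.070 * 300
    = 21 mm


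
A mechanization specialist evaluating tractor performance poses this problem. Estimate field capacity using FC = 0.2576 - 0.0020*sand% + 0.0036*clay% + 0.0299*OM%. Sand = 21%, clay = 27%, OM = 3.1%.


FC = 0.2576 - 0.0020*21 + 0.0036*27 + 0.0299*3.1
   = 0.2576 - 0.0420 + 0.0972 + 0.0927
   = 0.4055


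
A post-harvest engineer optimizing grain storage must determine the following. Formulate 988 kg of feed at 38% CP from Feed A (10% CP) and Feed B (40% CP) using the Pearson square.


parts_A = CP_b - target = 40 - 38 = 2
parts_B = target - CP_a = 38 - 10 = 28
total_parts = 2 + 28 = 30
Feed A = 988 * 2 / 30 = 65.87 kg
Feed B = 988 * 28 / 30 = 922.13 kg

65.87 kg


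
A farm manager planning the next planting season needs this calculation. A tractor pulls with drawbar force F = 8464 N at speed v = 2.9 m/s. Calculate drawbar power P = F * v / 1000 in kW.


P = F * v / 1000
  = 8464 * 2.9 / 1000
  = 24545.60 / 1000
  = 24.55 kW


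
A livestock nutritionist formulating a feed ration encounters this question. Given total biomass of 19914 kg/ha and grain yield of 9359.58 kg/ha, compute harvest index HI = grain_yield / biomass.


HI = grain_yield / biomass
   = 9359.58 / 19914
   = 0.47


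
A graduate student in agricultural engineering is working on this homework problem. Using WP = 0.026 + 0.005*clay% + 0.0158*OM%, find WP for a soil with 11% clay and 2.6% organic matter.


WP = 0.026 + 0.005*11 + 0.0158*2.6
   = 0.026 + 0.0550 + 0.0411
   = 0.1221


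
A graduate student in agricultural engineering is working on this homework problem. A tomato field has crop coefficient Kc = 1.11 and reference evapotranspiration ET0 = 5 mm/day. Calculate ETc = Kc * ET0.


ETc = Kc * ET0
    = 1.11 * 5
    = 5.55 mm/day


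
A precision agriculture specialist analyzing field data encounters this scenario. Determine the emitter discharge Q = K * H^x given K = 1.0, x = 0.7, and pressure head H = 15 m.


Q = K * H^x
  = 1.0 * 15^0.7
  = 1.0 * 6.6568
  = 6.66 L/h


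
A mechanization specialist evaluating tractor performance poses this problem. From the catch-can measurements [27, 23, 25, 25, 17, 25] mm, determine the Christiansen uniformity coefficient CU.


xbar = 142 / 6 = 23.667
sum|xi - xbar| = 14.667
CU = 100 * (1 - 14.667 / (6 * 23.667))
   = 100 * (1 - 0.1033)
   = 89.67%


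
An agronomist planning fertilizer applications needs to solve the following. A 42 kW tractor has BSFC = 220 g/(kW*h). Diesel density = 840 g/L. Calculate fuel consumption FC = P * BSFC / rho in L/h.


FC = P * BSFC / rho_fuel
   = 42 * 220 / 840
   = 9240 / 840
   = 11 L/h


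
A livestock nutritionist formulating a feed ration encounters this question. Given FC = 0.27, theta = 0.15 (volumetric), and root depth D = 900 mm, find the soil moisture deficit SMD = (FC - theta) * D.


SMD = (FC - theta) * D
    = (0.27 - 0.15) * 900
    = 0.120 * 900
    = 108 mm


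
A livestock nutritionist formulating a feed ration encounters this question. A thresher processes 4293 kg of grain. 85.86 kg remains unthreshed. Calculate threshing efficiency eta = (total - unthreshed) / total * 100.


eta = (total - unthreshed) / total * 100
    = (4293 - 85.86) / 4293 * 100
    = 4207.14 / 4293 * 100
    = 98%


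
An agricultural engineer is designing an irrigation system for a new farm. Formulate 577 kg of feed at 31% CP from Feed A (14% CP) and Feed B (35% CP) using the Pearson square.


parts_A = CP_b - target = 35 - 31 = 4
parts_B = target - CP_a = 31 - 14 = 17
total_parts = 4 + 17 = 21
Feed A = 577 * 4 / 21 = 109.90 kg
Feed B = 577 * 17 / 21 = 467.10 kg

109.90 kg


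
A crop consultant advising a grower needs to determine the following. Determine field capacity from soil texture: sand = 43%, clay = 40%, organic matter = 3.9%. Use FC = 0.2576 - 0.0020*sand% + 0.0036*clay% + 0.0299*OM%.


FC = 0.2576 - 0.0020*43 + 0.0036*40 + 0.0299*3.9
   = 0.2576 - 0.0860 + 0.1440 + 0.1166
   = 0.4322


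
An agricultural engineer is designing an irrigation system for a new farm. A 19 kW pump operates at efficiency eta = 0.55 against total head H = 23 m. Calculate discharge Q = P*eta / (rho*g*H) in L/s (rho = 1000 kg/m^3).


Q = (P * 1000 * eta) / (rho * g * H)
  = (19 * 1000 * 0.55) / (1000 * 9.81 * 23)
  = 10450 / 225630
  = 0.04631 m^3/s = 46.31 L/s


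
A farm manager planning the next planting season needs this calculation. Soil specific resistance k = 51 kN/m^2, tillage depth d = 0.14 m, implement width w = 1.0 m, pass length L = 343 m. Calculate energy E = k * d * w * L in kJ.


E = k * d * w * L
  = 51 * 0.14 * 1.0 * 343
  = 2449.02 kJ
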